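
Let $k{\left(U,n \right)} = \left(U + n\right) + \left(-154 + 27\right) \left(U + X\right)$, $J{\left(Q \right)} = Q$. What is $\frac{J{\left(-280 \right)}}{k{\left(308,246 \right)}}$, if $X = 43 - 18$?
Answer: $\frac{280}{41737} \approx 0.0067087$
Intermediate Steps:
$X = 25$
$k{\left(U,n \right)} = -3175 + n - 126 U$ ($k{\left(U,n \right)} = \left(U + n\right) + \left(-154 + 27\right) \left(U + 25\right) = \left(U + n\right) - 127 \left(25 + U\right) = \left(U + n\right) - \left(3175 + 127 U\right) = -3175 + n - 126 U$)
$\frac{J{\left(-280 \right)}}{k{\left(308,246 \right)}} = - \frac{280}{-3175 + 246 - 38808} = - \frac{280}{-41737} = \left(-280\right) \left(- \frac{1}{41737}\right) = \frac{280}{41737}$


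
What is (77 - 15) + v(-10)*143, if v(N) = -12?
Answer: -1654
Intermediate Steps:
(77 - 15) + v(-10)*143 = (77 - 15) - 12*143 = 62 - 1716 = -1654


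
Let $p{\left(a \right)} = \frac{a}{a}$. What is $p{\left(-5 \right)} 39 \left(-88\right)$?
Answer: $-3432$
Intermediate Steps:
$p{\left(a \right)} = 1$
$p{\left(-5 \right)} 39 \left(-88\right) = 1 \cdot 39 \left(-88\right) = 39 \left(-88\right) = -3432$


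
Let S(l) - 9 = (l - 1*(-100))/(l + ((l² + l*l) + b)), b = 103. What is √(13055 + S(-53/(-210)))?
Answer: √16972145850029981/1139762 ≈ 114.30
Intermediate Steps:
S(l) = 9 + (100 + l)/(103 + l + 2*l²) (S(l) = 9 + (l - 1*(-100))/(l + ((l² + l*l) + 103)) = 9 + (l + 100)/(l + ((l² + l²) + 103)) = 9 + (100 + l)/(l + (2*l² + 103)) = 9 + (100 + l)/(l + (103 + 2*l²)) = 9 + (100 + l)/(103 + l + 2*l²))
√(13055 + S(-53/(-210))) = √(13055 + (1027 + 10*(-53/(-210)) + 18*(-53/(-210))²)/(103 - 53/(-210) + 2*(-53/(-210))²)) = √(13055 + (1027 + 10*(-53*(-1/210)) + 18*(-53*(-1/210))²)/(103 - 53*(-1/210) + 2*(-53*(-1/210))²)) = √(13055 + (1027 + 10*(53/210) + 18*(53/210)²)/(103 + 53/210 + 2*(53/210)²)) = √(13055 + (1027 + 53/21 + 18*(2809/44100))/(103 + 53/210 + 2*(2809/44100))) = √(13055 + (1027 + 53/21 + 2809/2450)/(103 + 53/210 + 2809/22050)) = √(13055 + (7575427/7350)/(1139762/11025)) = √(13055 + (11025/1139762)*(7575427/7350)) = √(13055 + 22726281/2279524) = √(29781912101/2279524) = √16972145850029981/1139762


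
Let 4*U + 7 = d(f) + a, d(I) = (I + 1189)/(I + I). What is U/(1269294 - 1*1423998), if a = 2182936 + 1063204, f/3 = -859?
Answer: -8365285435/1594688832 ≈ -5.2457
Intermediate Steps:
f = -2577 (f = 3*(-859) = -2577)
d(I) = (1189 + I)/(2*I) (d(I) = (1189 + I)/((2*I)) = (1189 + I)*(1/(2*I)) = (1189 + I)/(2*I))
a = 3246140
U = 8365285435/10308 (U = -7/4 + ((½)*(1189 - 2577)/(-2577) + 3246140)/4 = -7/4 + ((½)*(-1/2577)*(-1388) + 3246140)/4 = -7/4 + (694/2577 + 3246140)/4 = -7/4 + (¼)*(8365303474/2577) = -7/4 + 4182651737/5154 = 8365285435/10308 ≈ 8.1153e+5)
U/(1269294 - 1*1423998) = 8365285435/(10308*(1269294 - 1*1423998)) = 8365285435/(10308*(1269294 - 1423998)) = (8365285435/10308)/(-154704) = (8365285435/10308)*(-1/154704) = -8365285435/1594688832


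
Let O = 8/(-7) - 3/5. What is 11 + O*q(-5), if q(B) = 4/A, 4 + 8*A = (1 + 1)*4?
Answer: -103/35 ≈ -2.9429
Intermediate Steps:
A = 1/2 (A = -1/2 + ((1 + 1)*4)/8 = -1/2 + (2*4)/8 = -1/2 + (1/8)*8 = -1/2 + 1 = 1/2 ≈ 0.50000)
O = -61/35 (O = 8*(-1/7) - 3*1/5 = -8/7 - 3/5 = -61/35 ≈ -1.7429)
q(B) = 8 (q(B) = 4/(1/2) = 4*2 = 8)
11 + O*q(-5) = 11 - 61/35*8 = 11 - 488/35 = -103/35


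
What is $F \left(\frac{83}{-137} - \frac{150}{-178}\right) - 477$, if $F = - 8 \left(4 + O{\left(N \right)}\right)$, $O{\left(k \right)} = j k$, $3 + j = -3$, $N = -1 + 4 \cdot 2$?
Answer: $- \frac{4938109}{12193} \approx -405.0$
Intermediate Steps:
$N = 7$ ($N = -1 + 8 = 7$)
$j = -6$ ($j = -3 - 3 = -6$)
$O{\left(k \right)} = - 6 k$
$F = 304$ ($F = - 8 \left(4 - 42\right) = \left(-8\right) \left(-38\right) = 304$)
$F \left(\frac{83}{-137} - \frac{150}{-178}\right) - 477 = 304 \left(\frac{83}{-137} - \frac{150}{-178}\right) - 477 = 304 \left(83 \left(- \frac{1}{137}\right) - - \frac{75}{89}\right) - 477 = 304 \left(- \frac{83}{137} + \frac{75}{89}\right) - 477 = 304 \cdot \frac{2888}{12193} - 477 = \frac{877952}{12193} - 477 = - \frac{4938109}{12193}$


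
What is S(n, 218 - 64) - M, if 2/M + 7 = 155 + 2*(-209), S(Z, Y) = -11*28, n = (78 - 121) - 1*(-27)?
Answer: -41579/135 ≈ -307.99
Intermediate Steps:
n = -16 (n = -43 + 27 = -16)
S(Z, Y) = -308
M = -1/135 (M = 2/(-7 + (155 + 2*(-209))) = 2/(-7 + (155 - 418)) = 2/(-7 - 263) = 2/(-270) = 2*(-1/270) = -1/135 ≈ -0.0074074)
S(n, 218 - 64) - M = -308 - 1*(-1/135) = -308 + 1/135 = -41579/135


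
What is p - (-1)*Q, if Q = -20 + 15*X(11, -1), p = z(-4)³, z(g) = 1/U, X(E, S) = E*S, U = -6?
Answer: -39961/216 ≈ -185.00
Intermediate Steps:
z(g) = -⅙ (z(g) = 1/(-6) = -⅙)
p = -1/216 (p = (-⅙)³ = -1/216 ≈ -0.0046296)
Q = -185 (Q = -20 + 15*(11*(-1)) = -20 + 15*(-11) = -20 - 165 = -185)
p - (-1)*Q = -1/216 - (-1)*(-185) = -1/216 - 1*185 = -1/216 - 185 = -39961/216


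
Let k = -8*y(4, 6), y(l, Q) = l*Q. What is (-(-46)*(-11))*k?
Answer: 97152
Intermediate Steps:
y(l, Q) = Q*l
k = -192 (k = -48*4 = -8*24 = -192)
(-(-46)*(-11))*k = -(-46)*(-11)*(-192) = -46*11*(-192) = -506*(-192) = 97152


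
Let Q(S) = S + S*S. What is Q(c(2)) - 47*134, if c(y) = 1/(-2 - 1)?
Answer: -56684/9 ≈ -6298.2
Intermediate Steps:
c(y) = -⅓ (c(y) = 1/(-3) = -⅓)
Q(S) = S + S²
Q(c(2)) - 47*134 = -(1 - ⅓)/3 - 47*134 = -⅓*⅔ - 6298 = -2/9 - 6298 = -56684/9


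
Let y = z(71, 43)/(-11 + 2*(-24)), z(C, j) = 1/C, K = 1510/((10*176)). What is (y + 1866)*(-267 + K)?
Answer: -366140779993/737264 ≈ -4.9662e+5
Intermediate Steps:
K = 151/176 (K = 1510/1760 = 1510*(1/1760) = 151/176 ≈ 0.85795)
y = -1/4189 (y = 1/(71*(-11 + 2*(-24))) = 1/(71*(-11 - 48)) = (1/71)/(-59) = (1/71)*(-1/59) = -1/4189 ≈ -0.00023872)
(y + 1866)*(-267 + K) = (-1/4189 + 1866)*(-267 + 151/176) = (7816673/4189)*(-46841/176) = -366140779993/737264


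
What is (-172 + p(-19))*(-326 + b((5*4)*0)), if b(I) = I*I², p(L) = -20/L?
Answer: 1058848/19 ≈ 55729.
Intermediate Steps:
b(I) = I³
(-172 + p(-19))*(-326 + b((5*4)*0)) = (-172 - 20/(-19))*(-326 + ((5*4)*0)³) = (-172 - 20*(-1/19))*(-326 + (20*0)³) = (-172 + 20/19)*(-326 + 0³) = -3248*(-326 + 0)/19 = -3248/19*(-326) = 1058848/19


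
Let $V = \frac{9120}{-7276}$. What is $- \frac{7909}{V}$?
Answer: $\frac{14386471}{2280} \approx 6309.9$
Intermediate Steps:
$V = - \frac{2280}{1819}$ ($V = 9120 \left(- \frac{1}{7276}\right) = - \frac{2280}{1819} \approx -1.2534$)
$- \frac{7909}{V} = - \frac{7909}{- \frac{2280}{1819}} = \left(-7909\right) \left(- \frac{1819}{2280}\right) = \frac{14386471}{2280}$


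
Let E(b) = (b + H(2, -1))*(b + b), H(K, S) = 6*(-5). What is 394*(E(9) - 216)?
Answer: -234036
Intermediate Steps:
H(K, S) = -30
E(b) = 2*b*(-30 + b) (E(b) = (b - 30)*(b + b) = (-30 + b)*(2*b) = 2*b*(-30 + b))
394*(E(9) - 216) = 394*(2*9*(-30 + 9) - 216) = 394*(2*9*(-21) - 216) = 394*(-378 - 216) = 394*(-594) = -234036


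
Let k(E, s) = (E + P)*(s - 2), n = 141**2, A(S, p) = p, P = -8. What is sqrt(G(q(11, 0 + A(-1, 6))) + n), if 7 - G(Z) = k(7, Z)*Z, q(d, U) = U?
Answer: 2*sqrt(4978) ≈ 141.11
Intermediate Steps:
n = 19881
k(E, s) = (-8 + E)*(-2 + s) (k(E, s) = (E - 8)*(s - 2) = (-8 + E)*(-2 + s))
G(Z) = 7 - Z*(2 - Z) (G(Z) = 7 - (16 - 8*Z - 2*7 + 7*Z)*Z = 7 - (16 - 8*Z - 14 + 7*Z)*Z = 7 - (2 - Z)*Z = 7 - Z*(2 - Z))
sqrt(G(q(11, 0 + A(-1, 6))) + n) = sqrt((7 + (0 + 6)*(-2 + (0 + 6))) + 19881) = sqrt((7 + 6*(-2 + 6)) + 19881) = sqrt((7 + 6*4) + 19881) = sqrt((7 + 24) + 19881) = sqrt(31 + 19881) = sqrt(19912) = 2*sqrt(4978)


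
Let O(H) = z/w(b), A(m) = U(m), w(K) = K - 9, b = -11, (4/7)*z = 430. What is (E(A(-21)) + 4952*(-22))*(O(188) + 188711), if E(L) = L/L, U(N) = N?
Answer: -164437147941/8 ≈ -2.0555e+10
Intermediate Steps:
z = 1505/2 (z = (7/4)*430 = 1505/2 ≈ 752.50)
w(K) = -9 + K
A(m) = m
E(L) = 1
O(H) = -301/8 (O(H) = 1505/(2*(-9 - 11)) = (1505/2)/(-20) = (1505/2)*(-1/20) = -301/8)
(E(A(-21)) + 4952*(-22))*(O(188) + 188711) = (1 + 4952*(-22))*(-301/8 + 188711) = (1 - 108944)*(1509387/8) = -108943*1509387/8 = -164437147941/8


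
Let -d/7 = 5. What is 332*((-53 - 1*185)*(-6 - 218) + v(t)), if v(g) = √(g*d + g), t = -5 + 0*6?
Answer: 17699584 + 332*√170 ≈ 1.7704e+7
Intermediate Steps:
d = -35 (d = -7*5 = -35)
t = -5 (t = -5 + 0 = -5)
v(g) = √34*√(-g) (v(g) = √(g*(-35) + g) = √(-35*g + g) = √(-34*g) = √34*√(-g))
332*((-53 - 1*185)*(-6 - 218) + v(t)) = 332*((-53 - 1*185)*(-6 - 218) + √34*√(-1*(-5))) = 332*((-53 - 185)*(-224) + √34*√5) = 332*(-238*(-224) + √170) = 332*(53312 + √170) = 17699584 + 332*√170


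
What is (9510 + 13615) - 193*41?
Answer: 15212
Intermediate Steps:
(9510 + 13615) - 193*41 = 23125 - 7913 = 15212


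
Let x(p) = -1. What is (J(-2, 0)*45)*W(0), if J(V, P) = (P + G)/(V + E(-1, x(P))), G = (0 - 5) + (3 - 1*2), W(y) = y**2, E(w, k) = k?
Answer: 0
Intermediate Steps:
G = -4 (G = -5 + (3 - 2) = -5 + 1 = -4)
J(V, P) = (-4 + P)/(-1 + V) (J(V, P) = (P - 4)/(V - 1) = (-4 + P)/(-1 + V))
(J(-2, 0)*45)*W(0) = (((-4 + 0)/(-1 - 2))*45)*0**2 = ((-4/(-3))*45)*0 = (-1/3*(-4)*45)*0 = ((4/3)*45)*0 = 60*0 = 0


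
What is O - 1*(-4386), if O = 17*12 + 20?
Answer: 4610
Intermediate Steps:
O = 224 (O = 204 + 20 = 224)
O - 1*(-4386) = 224 - 1*(-4386) = 224 + 4386 = 4610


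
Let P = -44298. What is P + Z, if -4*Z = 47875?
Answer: -225067/4 ≈ -56267.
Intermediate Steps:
Z = -47875/4 (Z = -1/4*47875 = -47875/4 ≈ -11969.)
P + Z = -44298 - 47875/4 = -225067/4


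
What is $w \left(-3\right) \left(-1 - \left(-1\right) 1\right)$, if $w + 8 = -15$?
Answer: $0$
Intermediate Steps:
$w = -23$ ($w = -8 - 15 = -23$)
$w \left(-3\right) \left(-1 - \left(-1\right) 1\right) = \left(-23\right) \left(-3\right) \left(-1 - \left(-1\right) 1\right) = 69 \left(-1 - -1\right) = 69 \left(-1 + 1\right) = 69 \cdot 0 = 0$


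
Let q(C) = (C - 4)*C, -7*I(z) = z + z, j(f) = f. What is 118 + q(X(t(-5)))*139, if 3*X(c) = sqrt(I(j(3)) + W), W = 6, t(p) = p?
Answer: 1382/7 - 1112*sqrt(7)/7 ≈ -222.87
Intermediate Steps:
I(z) = -2*z/7 (I(z) = -(z + z)/7 = -2*z/7)
X(c) = 2*sqrt(7)/7 (X(c) = sqrt(-2/7*3 + 6)/3 = sqrt(-6/7 + 6)/3 = sqrt(36/7)/3 = (6*sqrt(7)/7)/3 = 2*sqrt(7)/7)
q(C) = C*(-4 + C) (q(C) = (-4 + C)*C = C*(-4 + C))
118 + q(X(t(-5)))*139 = 118 + ((2*sqrt(7)/7)*(-4 + 2*sqrt(7)/7))*139 = 118 + (2*sqrt(7)*(-4 + 2*sqrt(7)/7)/7)*139 = 118 + 278*sqrt(7)*(-4 + 2*sqrt(7)/7)/7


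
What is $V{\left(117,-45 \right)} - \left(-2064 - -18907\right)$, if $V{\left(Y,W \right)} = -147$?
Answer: $-16990$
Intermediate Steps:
$V{\left(117,-45 \right)} - \left(-2064 - -18907\right) = -147 - \left(-2064 - -18907\right) = -147 - \left(-2064 + 18907\right) = -147 - 16843 = -16990$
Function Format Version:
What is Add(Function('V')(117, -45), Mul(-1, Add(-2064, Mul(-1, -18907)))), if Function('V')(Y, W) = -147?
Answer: -16990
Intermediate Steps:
Add(Function('V')(117, -45), Mul(-1, Add(-2064, Mul(-1, -18907)))) = Add(-147, Mul(-1, Add(-2064, Mul(-1, -18907)))) = Add(-147, Mul(-1, Add(-2064, 18907))) = Add(-147, Mul(-1, 16843)) = Add(-147, -16843) = -16990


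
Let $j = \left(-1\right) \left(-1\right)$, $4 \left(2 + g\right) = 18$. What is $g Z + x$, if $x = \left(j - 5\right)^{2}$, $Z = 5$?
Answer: $\frac{57}{2} \approx 28.5$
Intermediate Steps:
$g = \frac{5}{2}$ ($g = -2 + \frac{1}{4} \cdot 18 = -2 + \frac{9}{2} = \frac{5}{2} \approx 2.5$)
$j = 1$
$x = 16$ ($x = \left(1 - 5\right)^{2} = \left(-4\right)^{2} = 16$)
$g Z + x = \frac{5}{2} \cdot 5 + 16 = \frac{25}{2} + 16 = \frac{57}{2}$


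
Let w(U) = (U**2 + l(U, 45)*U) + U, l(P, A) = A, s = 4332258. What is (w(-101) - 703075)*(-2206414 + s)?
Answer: -1482818706880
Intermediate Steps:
w(U) = U**2 + 46*U (w(U) = (U**2 + 45*U) + U = U**2 + 46*U)
(w(-101) - 703075)*(-2206414 + s) = (-101*(46 - 101) - 703075)*(-2206414 + 4332258) = (-101*(-55) - 703075)*2125844 = (5555 - 703075)*2125844 = -697520*2125844 = -1482818706880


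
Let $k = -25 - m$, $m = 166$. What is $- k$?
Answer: $191$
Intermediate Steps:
$k = -191$ ($k = -25 - 166 = -191$)
$- k = \left(-1\right) \left(-191\right) = 191$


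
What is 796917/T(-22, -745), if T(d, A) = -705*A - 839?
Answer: 796917/524386 ≈ 1.5197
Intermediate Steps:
T(d, A) = -839 - 705*A
796917/T(-22, -745) = 796917/(-839 - 705*(-745)) = 796917/(-839 + 525225) = 796917/524386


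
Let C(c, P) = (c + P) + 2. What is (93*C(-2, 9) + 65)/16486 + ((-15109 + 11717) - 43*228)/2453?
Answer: -107668325/20220079 ≈ -5.3248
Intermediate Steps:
C(c, P) = 2 + P + c (C(c, P) = (P + c) + 2 = 2 + P + c)
(93*C(-2, 9) + 65)/16486 + ((-15109 + 11717) - 43*228)/2453 = (93*(2 + 9 - 2) + 65)/16486 + ((-15109 + 11717) - 43*228)/2453 = (93*9 + 65)*(1/16486) + (-3392 - 9804)*(1/2453) = (837 + 65)*(1/16486) - 13196*1/2453 = 902*(1/16486) - 13196/2453 = 451/8243 - 13196/2453 = -107668325/20220079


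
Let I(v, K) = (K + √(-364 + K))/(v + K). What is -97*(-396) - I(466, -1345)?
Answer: 33762803/879 + I*√1709/879 ≈ 38411.0 + 0.047031*I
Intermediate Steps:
I(v, K) = (K + √(-364 + K))/(K + v)
-97*(-396) - I(466, -1345) = -97*(-396) - (-1345 + √(-364 - 1345))/(-1345 + 466) = 38412 - (-1345 + √(-1709))/(-879) = 38412 - (-1)*(-1345 + I*√1709)/879 = 38412 - (1345/879 - I*√1709/879) = 38412 + (-1345/879 + I*√1709/879) = 33762803/879 + I*√1709/879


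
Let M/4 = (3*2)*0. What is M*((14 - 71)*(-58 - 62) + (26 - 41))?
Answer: 0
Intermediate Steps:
M = 0 (M = 4*((3*2)*0) = 4*(6*0) = 4*0 = 0)
M*((14 - 71)*(-58 - 62) + (26 - 41)) = 0*((14 - 71)*(-58 - 62) + (26 - 41)) = 0*(-57*(-120) - 15) = 0*(6840 - 15) = 0*6825 = 0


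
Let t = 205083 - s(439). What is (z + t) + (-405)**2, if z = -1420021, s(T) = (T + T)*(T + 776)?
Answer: -2117683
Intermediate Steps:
s(T) = 2*T*(776 + T) (s(T) = (2*T)*(776 + T) = 2*T*(776 + T))
t = -861687 (t = 205083 - 2*439*(776 + 439) = 205083 - 2*439*1215 = 205083 - 1*1066770 = 205083 - 1066770 = -861687)
(z + t) + (-405)**2 = (-1420021 - 861687) + (-405)**2 = -2281708 + 164025 = -2117683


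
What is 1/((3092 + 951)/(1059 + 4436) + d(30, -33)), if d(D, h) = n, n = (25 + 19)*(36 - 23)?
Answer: 5495/3147183 ≈ 0.0017460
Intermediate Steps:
n = 572 (n = 44*13 = 572)
d(D, h) = 572
1/((3092 + 951)/(1059 + 4436) + d(30, -33)) = 1/((3092 + 951)/(1059 + 4436) + 572) = 1/(4043/5495 + 572) = 1/(3147183/5495) = 5495/3147183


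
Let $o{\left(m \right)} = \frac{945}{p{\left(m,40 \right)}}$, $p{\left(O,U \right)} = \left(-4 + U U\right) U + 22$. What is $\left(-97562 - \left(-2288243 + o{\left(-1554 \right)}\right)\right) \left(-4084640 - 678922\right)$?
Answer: $- \frac{333214184563486137}{31931} \approx -1.0435 \cdot 10^{13}$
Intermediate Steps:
$p{\left(O,U \right)} = 22 + U \left(-4 + U^{2}\right)$ ($p{\left(O,U \right)} = \left(-4 + U^{2}\right) U + 22 = U \left(-4 + U^{2}\right) + 22 = 22 + U \left(-4 + U^{2}\right)$)
$o{\left(m \right)} = \frac{945}{63862}$ ($o{\left(m \right)} = \frac{945}{22 + 40^{3} - 160} = \frac{945}{22 + 64000 - 160} = \frac{945}{63862}$)
$\left(-97562 - \left(-2288243 + o{\left(-1554 \right)}\right)\right) \left(-4084640 - 678922\right) = \left(-97562 + \left(2288243 - \frac{945}{63862}\right)\right) \left(-4084640 - 678922\right) = \left(-97562 + \left(2288243 - \frac{945}{63862}\right)\right) \left(-4763562\right) = \left(-97562 + \frac{146131773521}{63862}\right) \left(-4763562\right) = \frac{139901269077}{63862} \left(-4763562\right) = - \frac{333214184563486137}{31931}$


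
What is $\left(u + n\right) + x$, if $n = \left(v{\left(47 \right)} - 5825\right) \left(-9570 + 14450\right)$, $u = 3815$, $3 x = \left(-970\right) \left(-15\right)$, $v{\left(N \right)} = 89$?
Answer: $-27983015$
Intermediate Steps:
$x = 4850$ ($x = \frac{\left(-970\right) \left(-15\right)}{3} = \frac{1}{3} \cdot 14550 = 4850$)
$n = -27991680$ ($n = \left(89 - 5825\right) \left(-9570 + 14450\right) = \left(-5736\right) 4880 = -27991680$)
$\left(u + n\right) + x = \left(3815 - 27991680\right) + 4850 = -27987865 + 4850 = -27983015$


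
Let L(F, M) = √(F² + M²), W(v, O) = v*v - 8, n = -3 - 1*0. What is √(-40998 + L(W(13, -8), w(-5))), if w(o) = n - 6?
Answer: √(-40998 + √26002) ≈ 202.08*I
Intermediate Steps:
n = -3 (n = -3 + 0 = -3)
W(v, O) = -8 + v² (W(v, O) = v² - 8 = -8 + v²)
w(o) = -9 (w(o) = -3 - 6 = -9)
√(-40998 + L(W(13, -8), w(-5))) = √(-40998 + √((-8 + 13²)² + (-9)²)) = √(-40998 + √((-8 + 169)² + 81)) = √(-40998 + √(161² + 81)) = √(-40998 + √(25921 + 81)) = √(-40998 + √26002)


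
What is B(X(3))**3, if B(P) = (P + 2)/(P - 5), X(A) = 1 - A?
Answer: 0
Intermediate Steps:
B(P) = (2 + P)/(-5 + P)
B(X(3))**3 = ((2 + (1 - 1*3))/(-5 + (1 - 1*3)))**3 = ((2 + (1 - 3))/(-5 + (1 - 3)))**3 = ((2 - 2)/(-5 - 2))**3 = (0/(-7))**3 = (-1/7*0)**3 = 0**3 = 0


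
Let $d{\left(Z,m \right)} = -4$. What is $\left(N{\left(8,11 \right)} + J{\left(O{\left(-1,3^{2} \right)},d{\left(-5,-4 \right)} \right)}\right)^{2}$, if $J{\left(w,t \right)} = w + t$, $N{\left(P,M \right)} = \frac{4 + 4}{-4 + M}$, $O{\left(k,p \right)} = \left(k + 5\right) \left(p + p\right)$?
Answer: $\frac{234256}{49} \approx 4780.7$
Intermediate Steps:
$O{\left(k,p \right)} = 2 p \left(5 + k\right)$ ($O{\left(k,p \right)} = \left(5 + k\right) 2 p = 2 p \left(5 + k\right)$)
$N{\left(P,M \right)} = \frac{8}{-4 + M}$
$J{\left(w,t \right)} = t + w$
$\left(N{\left(8,11 \right)} + J{\left(O{\left(-1,3^{2} \right)},d{\left(-5,-4 \right)} \right)}\right)^{2} = \left(\frac{8}{-4 + 11} - \left(4 - 2 \cdot 3^{2} \left(5 - 1\right)\right)\right)^{2} = \left(\frac{8}{7} - \left(4 - 72\right)\right)^{2} = \left(8 \cdot \frac{1}{7} + \left(-4 + 72\right)\right)^{2} = \left(\frac{8}{7} + 68\right)^{2} = \left(\frac{484}{7}\right)^{2} = \frac{234256}{49}$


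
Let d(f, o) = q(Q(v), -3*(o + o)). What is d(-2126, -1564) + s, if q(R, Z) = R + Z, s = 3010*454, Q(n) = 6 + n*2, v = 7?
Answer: 1375944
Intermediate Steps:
Q(n) = 6 + 2*n
s = 1366540
d(f, o) = 20 - 6*o (d(f, o) = (6 + 2*7) - 3*(o + o) = (6 + 14) - 6*o = 20 - 6*o)
d(-2126, -1564) + s = (20 - 6*(-1564)) + 1366540 = (20 + 9384) + 1366540 = 9404 + 1366540 = 1375944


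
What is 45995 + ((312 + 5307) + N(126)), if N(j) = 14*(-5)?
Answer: 51544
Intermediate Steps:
N(j) = -70
45995 + ((312 + 5307) + N(126)) = 45995 + ((312 + 5307) - 70) = 45995 + (5619 - 70) = 45995 + 5549 = 51544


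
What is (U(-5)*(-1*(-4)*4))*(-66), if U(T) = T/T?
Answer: -1056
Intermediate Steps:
U(T) = 1
(U(-5)*(-1*(-4)*4))*(-66) = (1*(-1*(-4)*4))*(-66) = (1*(4*4))*(-66) = (1*16)*(-66) = 16*(-66) = -1056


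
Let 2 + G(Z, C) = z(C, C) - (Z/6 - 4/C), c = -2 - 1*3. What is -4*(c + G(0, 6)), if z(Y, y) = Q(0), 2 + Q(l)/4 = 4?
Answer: -20/3 ≈ -6.6667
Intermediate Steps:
c = -5 (c = -2 - 3 = -5)
Q(l) = 8 (Q(l) = -8 + 4*4 = -8 + 16 = 8)
z(Y, y) = 8
G(Z, C) = 6 + 4/C - Z/6 (G(Z, C) = -2 + (8 - (Z/6 - 4/C)) = -2 + (8 - (-4/C + Z/6)) = -2 + (8 + (4/C - Z/6)) = -2 + (8 + 4/C - Z/6) = 6 + 4/C - Z/6)
-4*(c + G(0, 6)) = -4*(-5 + (6 + 4/6 - 1/6*0)) = -4*(-5 + (6 + 4*(1/6) + 0)) = -4*(-5 + (6 + 2/3 + 0)) = -4*(-5 + 20/3) = -4*5/3 = -20/3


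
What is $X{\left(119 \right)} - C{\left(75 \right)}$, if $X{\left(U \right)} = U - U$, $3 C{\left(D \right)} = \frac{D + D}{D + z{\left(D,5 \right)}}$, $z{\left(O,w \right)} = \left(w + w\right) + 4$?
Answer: $- \frac{50}{89} \approx -0.5618$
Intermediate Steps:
$z{\left(O,w \right)} = 4 + 2 w$ ($z{\left(O,w \right)} = 2 w + 4 = 4 + 2 w$)
$C{\left(D \right)} = \frac{2 D}{3 \left(14 + D\right)}$ ($C{\left(D \right)} = \frac{\left(D + D\right) \frac{1}{D + \left(4 + 2 \cdot 5\right)}}{3} = \frac{2 D \frac{1}{D + \left(4 + 10\right)}}{3} = \frac{2 D \frac{1}{D + 14}}{3} = \frac{2 D \frac{1}{14 + D}}{3} = \frac{2 D}{3 \left(14 + D\right)}$)
$X{\left(U \right)} = 0$
$X{\left(119 \right)} - C{\left(75 \right)} = 0 - \frac{2}{3} \cdot 75 \frac{1}{14 + 75} = 0 - \frac{2}{3} \cdot 75 \cdot \frac{1}{89} = 0 - \frac{50}{89} = - \frac{50}{89}$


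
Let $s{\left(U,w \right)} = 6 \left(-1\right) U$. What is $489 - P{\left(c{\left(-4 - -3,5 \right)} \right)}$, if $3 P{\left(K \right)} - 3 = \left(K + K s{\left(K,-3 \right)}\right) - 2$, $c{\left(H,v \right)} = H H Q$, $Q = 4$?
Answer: $\frac{1558}{3} \approx 519.33$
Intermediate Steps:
$s{\left(U,w \right)} = - 6 U$
$c{\left(H,v \right)} = 4 H^{2}$ ($c{\left(H,v \right)} = H H 4 = H^{2} \cdot 4 = 4 H^{2}$)
$P{\left(K \right)} = \frac{1}{3} - 2 K^{2} + \frac{K}{3}$ ($P{\left(K \right)} = 1 + \frac{\left(K + K \left(- 6 K\right)\right) - 2}{3} = 1 + \frac{\left(K - 6 K^{2}\right) - 2}{3} = 1 + \frac{-2 + K - 6 K^{2}}{3} = 1 - \left(\frac{2}{3} + 2 K^{2} - \frac{K}{3}\right) = \frac{1}{3} - 2 K^{2} + \frac{K}{3}$)
$489 - P{\left(c{\left(-4 - -3,5 \right)} \right)} = 489 - \left(\frac{1}{3} - 2 \left(4 \left(-4 - -3\right)^{2}\right)^{2} + \frac{4 \left(-4 - -3\right)^{2}}{3}\right) = 489 - \left(\frac{1}{3} - 2 \left(4 \left(-4 + 3\right)^{2}\right)^{2} + \frac{4 \left(-4 + 3\right)^{2}}{3}\right) = 489 - \left(\frac{1}{3} - 2 \left(4 \left(-1\right)^{2}\right)^{2} + \frac{4 \left(-1\right)^{2}}{3}\right) = 489 - \left(\frac{1}{3} - 2 \left(4 \cdot 1\right)^{2} + \frac{4 \cdot 1}{3}\right) = 489 - \left(\frac{1}{3} - 2 \cdot 4^{2} + \frac{1}{3} \cdot 4\right) = 489 - \left(\frac{1}{3} - 32 + \frac{4}{3}\right) = 489 - - \frac{91}{3} = 489 + \frac{91}{3} = \frac{1558}{3}$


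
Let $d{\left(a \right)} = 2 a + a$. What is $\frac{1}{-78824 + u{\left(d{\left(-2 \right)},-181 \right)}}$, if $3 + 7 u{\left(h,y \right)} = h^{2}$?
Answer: $- \frac{7}{551735} \approx -1.2687 \cdot 10^{-5}$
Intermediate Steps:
$d{\left(a \right)} = 3 a$
$u{\left(h,y \right)} = - \frac{3}{7} + \frac{h^{2}}{7}$
$\frac{1}{-78824 + u{\left(d{\left(-2 \right)},-181 \right)}} = \frac{1}{-78824 - \left(\frac{3}{7} - \frac{\left(3 \left(-2\right)\right)^{2}}{7}\right)} = \frac{1}{-78824 - \left(\frac{3}{7} - \frac{\left(-6\right)^{2}}{7}\right)} = \frac{1}{-78824 + \left(- \frac{3}{7} + \frac{1}{7} \cdot 36\right)} = \frac{1}{-78824 + \left(- \frac{3}{7} + \frac{36}{7}\right)} = \frac{1}{-78824 + \frac{33}{7}} = \frac{1}{- \frac{551735}{7}} = - \frac{7}{551735}$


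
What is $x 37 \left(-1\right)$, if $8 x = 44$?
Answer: $- \frac{407}{2} \approx -203.5$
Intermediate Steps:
$x = \frac{11}{2}$ ($x = \frac{1}{8} \cdot 44 = \frac{11}{2} \approx 5.5$)
$x 37 \left(-1\right) = \frac{11}{2} \cdot 37 \left(-1\right) = \frac{407}{2} \left(-1\right) = - \frac{407}{2}$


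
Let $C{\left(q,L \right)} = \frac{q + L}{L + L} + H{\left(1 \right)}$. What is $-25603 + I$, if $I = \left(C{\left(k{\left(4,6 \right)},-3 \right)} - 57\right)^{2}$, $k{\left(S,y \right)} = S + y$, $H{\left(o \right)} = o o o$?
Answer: $- \frac{804059}{36} \approx -22335.0$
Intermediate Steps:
$H{\left(o \right)} = o^{3}$ ($H{\left(o \right)} = o^{2} o = o^{3}$)
$C{\left(q,L \right)} = 1 + \frac{L + q}{2 L}$ ($C{\left(q,L \right)} = \frac{q + L}{L + L} + 1^{3} = \frac{L + q}{2 L} + 1 = 1 + \frac{L + q}{2 L}$)
$I = \frac{117649}{36}$ ($I = \left(\frac{\left(4 + 6\right) + 3 \left(-3\right)}{2 \left(-3\right)} - 57\right)^{2} = \left(\frac{1}{2} \left(- \frac{1}{3}\right) \left(10 - 9\right) - 57\right)^{2} = \left(\frac{1}{2} \left(- \frac{1}{3}\right) 1 - 57\right)^{2} = \left(- \frac{1}{6} - 57\right)^{2} = \left(- \frac{343}{6}\right)^{2} = \frac{117649}{36} \approx 3268.0$)
$-25603 + I = -25603 + \frac{117649}{36} = - \frac{804059}{36}$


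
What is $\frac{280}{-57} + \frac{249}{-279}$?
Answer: $- \frac{3419}{589} \approx -5.8048$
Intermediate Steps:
$\frac{280}{-57} + \frac{249}{-279} = 280 \left(- \frac{1}{57}\right) + 249 \left(- \frac{1}{279}\right) = - \frac{280}{57} - \frac{83}{93} = - \frac{3419}{589}$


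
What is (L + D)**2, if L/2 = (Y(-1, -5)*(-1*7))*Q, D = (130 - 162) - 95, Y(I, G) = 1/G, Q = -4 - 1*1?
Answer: 19881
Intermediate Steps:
Q = -5 (Q = -4 - 1 = -5)
D = -127 (D = -32 - 95 = -127)
L = -14 (L = 2*(((-1*7)/(-5))*(-5)) = 2*(-1/5*(-7)*(-5)) = 2*((7/5)*(-5)) = 2*(-7) = -14)
(L + D)**2 = (-14 - 127)**2 = (-141)**2 = 19881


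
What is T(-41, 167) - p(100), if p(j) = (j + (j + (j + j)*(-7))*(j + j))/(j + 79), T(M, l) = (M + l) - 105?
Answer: 263659/179 ≈ 1473.0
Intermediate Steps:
T(M, l) = -105 + M + l
p(j) = (j - 26*j²)/(79 + j) (p(j) = (j + (j + (2*j)*(-7))*(2*j))/(79 + j) = (j + (j - 14*j)*(2*j))/(79 + j) = (j + (-13*j)*(2*j))/(79 + j) = (j - 26*j²)/(79 + j))
T(-41, 167) - p(100) = (-105 - 41 + 167) - 100*(1 - 26*100)/(79 + 100) = 21 - 100*(1 - 2600)/179 = 21 - 100*(-2599)/179 = 21 - 1*(-259900/179) = 21 + 259900/179 = 263659/179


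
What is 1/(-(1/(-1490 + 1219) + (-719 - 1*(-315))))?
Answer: 271/109485 ≈ 0.0024752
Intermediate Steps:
1/(-(1/(-1490 + 1219) + (-719 - 1*(-315)))) = 1/(-(1/(-271) + (-719 + 315))) = 1/(-(-1/271 - 404)) = 1/(-1*(-109485/271)) = 1/(109485/271) = 271/109485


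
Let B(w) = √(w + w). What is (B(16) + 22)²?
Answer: 516 + 176*√2 ≈ 764.90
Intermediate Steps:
B(w) = √2*√w (B(w) = √(2*w) = √2*√w)
(B(16) + 22)² = (√2*√16 + 22)² = (√2*4 + 22)² = (4*√2 + 22)² = (22 + 4*√2)²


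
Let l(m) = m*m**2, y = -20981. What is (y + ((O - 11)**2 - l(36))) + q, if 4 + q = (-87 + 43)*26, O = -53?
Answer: -64689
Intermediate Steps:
l(m) = m**3
q = -1148 (q = -4 + (-87 + 43)*26 = -4 - 44*26 = -4 - 1144 = -1148)
(y + ((O - 11)**2 - l(36))) + q = (-20981 + ((-53 - 11)**2 - 1*36**3)) - 1148 = (-20981 + ((-64)**2 - 1*46656)) - 1148 = (-20981 + (4096 - 46656)) - 1148 = (-20981 - 42560) - 1148 = -63541 - 1148 = -64689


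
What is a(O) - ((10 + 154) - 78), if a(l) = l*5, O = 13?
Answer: -21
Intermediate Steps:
a(l) = 5*l
a(O) - ((10 + 154) - 78) = 5*13 - ((10 + 154) - 78) = 65 - (164 - 78) = 65 - 1*86 = 65 - 86 = -21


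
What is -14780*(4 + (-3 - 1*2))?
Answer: 14780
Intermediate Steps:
-14780*(4 + (-3 - 1*2)) = -14780*(4 + (-3 - 2)) = -14780*(4 - 5) = -14780*(-1) = -7390*(-2) = 14780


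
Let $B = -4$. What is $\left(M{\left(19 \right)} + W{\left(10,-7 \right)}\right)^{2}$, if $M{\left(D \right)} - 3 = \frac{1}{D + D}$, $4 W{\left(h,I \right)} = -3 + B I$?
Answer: $\frac{497025}{5776} \approx 86.05$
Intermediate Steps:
$W{\left(h,I \right)} = - \frac{3}{4} - I$ ($W{\left(h,I \right)} = \frac{-3 - 4 I}{4} = - \frac{3}{4} - I$)
$M{\left(D \right)} = 3 + \frac{1}{2 D}$ ($M{\left(D \right)} = 3 + \frac{1}{D + D} = 3 + \frac{1}{2 D}$)
$\left(M{\left(19 \right)} + W{\left(10,-7 \right)}\right)^{2} = \left(\left(3 + \frac{1}{2 \cdot 19}\right) - - \frac{25}{4}\right)^{2} = \left(\left(3 + \frac{1}{2} \cdot \frac{1}{19}\right) + \left(- \frac{3}{4} + 7\right)\right)^{2} = \left(\left(3 + \frac{1}{38}\right) + \frac{25}{4}\right)^{2} = \left(\frac{115}{38} + \frac{25}{4}\right)^{2} = \left(\frac{705}{76}\right)^{2} = \frac{497025}{5776}$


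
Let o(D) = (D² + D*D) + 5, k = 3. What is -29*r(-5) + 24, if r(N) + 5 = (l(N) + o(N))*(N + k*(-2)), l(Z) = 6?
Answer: 19628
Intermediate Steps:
o(D) = 5 + 2*D² (o(D) = (D² + D²) + 5 = 2*D² + 5 = 5 + 2*D²)
r(N) = -5 + (-6 + N)*(11 + 2*N²) (r(N) = -5 + (6 + (5 + 2*N²))*(N + 3*(-2)) = -5 + (11 + 2*N²)*(N - 6) = -5 + (11 + 2*N²)*(-6 + N) = -5 + (-6 + N)*(11 + 2*N²))
-29*r(-5) + 24 = -29*(-71 - 12*(-5)² + 2*(-5)³ + 11*(-5)) + 24 = -29*(-71 - 12*25 + 2*(-125) - 55) + 24 = -29*(-71 - 300 - 250 - 55) + 24 = -29*(-676) + 24 = 19604 + 24 = 19628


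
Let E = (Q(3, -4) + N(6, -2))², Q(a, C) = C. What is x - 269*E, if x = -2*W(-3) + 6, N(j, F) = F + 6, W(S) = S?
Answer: 12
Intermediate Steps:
N(j, F) = 6 + F
x = 12 (x = -2*(-3) + 6 = 6 + 6 = 12)
E = 0 (E = (-4 + (6 - 2))² = (-4 + 4)² = 0² = 0)
x - 269*E = 12 - 269*0 = 12 + 0 = 12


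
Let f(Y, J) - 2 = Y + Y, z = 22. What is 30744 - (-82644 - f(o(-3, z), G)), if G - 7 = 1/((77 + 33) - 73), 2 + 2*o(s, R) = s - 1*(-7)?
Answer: 113392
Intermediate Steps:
o(s, R) = 5/2 + s/2 (o(s, R) = -1 + (s - 1*(-7))/2 = -1 + (s + 7)/2 = -1 + (7 + s)/2 = -1 + (7/2 + s/2) = 5/2 + s/2)
G = 260/37 (G = 7 + 1/((77 + 33) - 73) = 7 + 1/(110 - 73) = 7 + 1/37 = 260/37 ≈ 7.0270)
f(Y, J) = 2 + 2*Y (f(Y, J) = 2 + (Y + Y) = 2 + 2*Y)
30744 - (-82644 - f(o(-3, z), G)) = 30744 - (-82644 - (2 + 2*(5/2 + (½)*(-3)))) = 30744 - (-82644 - (2 + 2*(5/2 - 3/2))) = 30744 - (-82644 - (2 + 2*1)) = 30744 - (-82644 - (2 + 2)) = 30744 - (-82644 - 1*4) = 30744 - (-82644 - 4) = 30744 - 1*(-82648) = 30744 + 82648 = 113392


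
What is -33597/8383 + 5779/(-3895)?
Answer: -179305672/32651785 ≈ -5.4914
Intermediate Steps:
-33597/8383 + 5779/(-3895) = -33597*1/8383 + 5779*(-1/3895) = -33597/8383 - 5779/3895 = -179305672/32651785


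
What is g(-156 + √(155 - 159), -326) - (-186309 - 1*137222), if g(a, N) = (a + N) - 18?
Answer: 323031 + 2*I ≈ 3.2303e+5 + 2.0*I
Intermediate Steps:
g(a, N) = -18 + N + a (g(a, N) = (N + a) - 18 = -18 + N + a)
g(-156 + √(155 - 159), -326) - (-186309 - 1*137222) = (-18 - 326 + (-156 + √(155 - 159))) - (-186309 - 1*137222) = (-18 - 326 + (-156 + √(-4))) - (-186309 - 137222) = (-18 - 326 + (-156 + 2*I)) - 1*(-323531) = (-500 + 2*I) + 323531 = 323031 + 2*I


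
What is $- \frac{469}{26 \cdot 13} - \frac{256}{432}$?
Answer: $- \frac{18071}{9126} \approx -1.9802$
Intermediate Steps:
$- \frac{469}{26 \cdot 13} - \frac{256}{432} = - \frac{469}{338} - \frac{16}{27} = - \frac{18071}{9126}$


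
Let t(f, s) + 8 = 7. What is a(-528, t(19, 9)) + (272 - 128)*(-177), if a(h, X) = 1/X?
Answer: -25489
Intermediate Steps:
t(f, s) = -1 (t(f, s) = -8 + 7 = -1)
a(-528, t(19, 9)) + (272 - 128)*(-177) = 1/(-1) + (272 - 128)*(-177) = -1 + 144*(-177) = -1 - 25488 = -25489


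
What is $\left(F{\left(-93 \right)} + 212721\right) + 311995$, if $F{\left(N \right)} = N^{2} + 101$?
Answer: $533466$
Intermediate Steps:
$F{\left(N \right)} = 101 + N^{2}$
$\left(F{\left(-93 \right)} + 212721\right) + 311995 = \left(\left(101 + \left(-93\right)^{2}\right) + 212721\right) + 311995 = \left(\left(101 + 8649\right) + 212721\right) + 311995 = \left(8750 + 212721\right) + 311995 = 221471 + 311995 = 533466$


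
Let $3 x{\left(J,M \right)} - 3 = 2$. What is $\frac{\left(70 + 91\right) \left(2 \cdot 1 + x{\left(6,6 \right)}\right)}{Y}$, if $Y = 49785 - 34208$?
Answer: $\frac{1771}{46731} \approx 0.037898$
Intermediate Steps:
$x{\left(J,M \right)} = \frac{5}{3}$ ($x{\left(J,M \right)} = 1 + \frac{1}{3} \cdot 2 = 1 + \frac{2}{3} = \frac{5}{3}$)
$Y = 15577$ ($Y = 49785 - 34208 = 15577$)
$\frac{\left(70 + 91\right) \left(2 \cdot 1 + x{\left(6,6 \right)}\right)}{Y} = \frac{\left(70 + 91\right) \left(2 \cdot 1 + \frac{5}{3}\right)}{15577} = 161 \left(2 + \frac{5}{3}\right) \frac{1}{15577} = 161 \cdot \frac{11}{3} \cdot \frac{1}{15577} = \frac{1771}{3} \cdot \frac{1}{15577} = \frac{1771}{46731}$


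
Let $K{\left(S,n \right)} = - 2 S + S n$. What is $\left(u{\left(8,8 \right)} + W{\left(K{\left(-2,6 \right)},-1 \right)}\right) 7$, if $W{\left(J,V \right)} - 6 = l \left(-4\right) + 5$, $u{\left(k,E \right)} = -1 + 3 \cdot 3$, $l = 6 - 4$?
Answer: $77$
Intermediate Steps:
$l = 2$ ($l = 6 - 4 = 2$)
$u{\left(k,E \right)} = 8$ ($u{\left(k,E \right)} = -1 + 9 = 8$)
$W{\left(J,V \right)} = 3$ ($W{\left(J,V \right)} = 6 + \left(2 \left(-4\right) + 5\right) = 6 + \left(-8 + 5\right) = 6 - 3 = 3$)
$\left(u{\left(8,8 \right)} + W{\left(K{\left(-2,6 \right)},-1 \right)}\right) 7 = \left(8 + 3\right) 7 = 11 \cdot 7 = 77$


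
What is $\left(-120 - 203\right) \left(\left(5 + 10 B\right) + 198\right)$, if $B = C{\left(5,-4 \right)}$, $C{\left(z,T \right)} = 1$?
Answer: $-68799$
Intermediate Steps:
$B = 1$
$\left(-120 - 203\right) \left(\left(5 + 10 B\right) + 198\right) = \left(-120 - 203\right) \left(\left(5 + 10 \cdot 1\right) + 198\right) = \left(-120 - 203\right) \left(\left(5 + 10\right) + 198\right) = - 323 \left(15 + 198\right) = \left(-323\right) 213 = -68799$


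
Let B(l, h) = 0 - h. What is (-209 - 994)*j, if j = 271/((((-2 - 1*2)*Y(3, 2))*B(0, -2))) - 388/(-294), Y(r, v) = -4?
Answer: -18464045/1568 ≈ -11776.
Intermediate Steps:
B(l, h) = -h
j = 46045/4704 (j = 271/((((-2 - 1*2)*(-4))*(-1*(-2)))) - 388/(-294) = 271/((((-2 - 2)*(-4))*2)) - 388*(-1/294) = 271/((-4*(-4)*2)) + 194/147 = 271/((16*2)) + 194/147 = 271/32 + 194/147 = 46045/4704 ≈ 9.7885)
(-209 - 994)*j = (-209 - 994)*(46045/4704) = -1203*46045/4704 = -18464045/1568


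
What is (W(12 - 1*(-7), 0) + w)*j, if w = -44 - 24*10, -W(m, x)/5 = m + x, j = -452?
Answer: 171308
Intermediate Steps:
W(m, x) = -5*m - 5*x (W(m, x) = -5*(m + x) = -5*m - 5*x)
w = -284 (w = -44 - 240 = -284)
(W(12 - 1*(-7), 0) + w)*j = ((-5*(12 - 1*(-7)) - 5*0) - 284)*(-452) = ((-5*(12 + 7) + 0) - 284)*(-452) = ((-5*19 + 0) - 284)*(-452) = ((-95 + 0) - 284)*(-452) = (-95 - 284)*(-452) = -379*(-452) = 171308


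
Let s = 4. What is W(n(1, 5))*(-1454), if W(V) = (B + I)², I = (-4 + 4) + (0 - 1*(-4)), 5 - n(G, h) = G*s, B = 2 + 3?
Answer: -117774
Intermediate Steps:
B = 5
n(G, h) = 5 - 4*G (n(G, h) = 5 - G*4 = 5 - 4*G)
I = 4 (I = 0 + (0 + 4) = 0 + 4 = 4)
W(V) = 81 (W(V) = (5 + 4)² = 9² = 81)
W(n(1, 5))*(-1454) = 81*(-1454) = -117774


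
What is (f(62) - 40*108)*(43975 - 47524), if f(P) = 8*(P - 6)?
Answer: 13741728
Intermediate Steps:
f(P) = -48 + 8*P (f(P) = 8*(-6 + P) = -48 + 8*P)
(f(62) - 40*108)*(43975 - 47524) = ((-48 + 8*62) - 40*108)*(43975 - 47524) = ((-48 + 496) - 4320)*(-3549) = (448 - 4320)*(-3549) = -3872*(-3549) = 13741728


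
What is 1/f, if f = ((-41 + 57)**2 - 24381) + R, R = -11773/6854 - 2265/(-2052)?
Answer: -2344068/56552079481 ≈ -4.1450e-5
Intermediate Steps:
R = -1438981/2344068 (R = -11773*1/6854 - 2265*(-1/2052) = -11773/6854 + 755/684 = -1438981/2344068 ≈ -0.61388)
f = -56552079481/2344068 (f = ((-41 + 57)**2 - 24381) - 1438981/2344068 = (16**2 - 24381) - 1438981/2344068 = (256 - 24381) - 1438981/2344068 = -24125 - 1438981/2344068 = -56552079481/2344068 ≈ -24126.)
1/f = 1/(-56552079481/2344068) = -2344068/56552079481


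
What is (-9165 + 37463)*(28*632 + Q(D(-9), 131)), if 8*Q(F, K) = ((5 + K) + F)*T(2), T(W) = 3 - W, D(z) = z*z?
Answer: 2006115965/4 ≈ 5.0153e+8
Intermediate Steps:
D(z) = z²
Q(F, K) = 5/8 + F/8 + K/8 (Q(F, K) = (((5 + K) + F)*(3 - 1*2))/8 = ((5 + F + K)*(3 - 2))/8 = ((5 + F + K)*1)/8 = (5 + F + K)/8 = 5/8 + F/8 + K/8)
(-9165 + 37463)*(28*632 + Q(D(-9), 131)) = (-9165 + 37463)*(28*632 + (5/8 + (⅛)*(-9)² + (⅛)*131)) = 28298*(17696 + (5/8 + (⅛)*81 + 131/8)) = 28298*(17696 + (5/8 + 81/8 + 131/8)) = 28298*(17696 + 217/8) = 28298*(141785/8) = 2006115965/4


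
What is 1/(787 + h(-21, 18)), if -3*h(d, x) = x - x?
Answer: 1/787 ≈ 0.0012706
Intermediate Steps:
h(d, x) = 0 (h(d, x) = -(x - x)/3 = -⅓*0 = 0)
1/(787 + h(-21, 18)) = 1/(787 + 0) = 1/787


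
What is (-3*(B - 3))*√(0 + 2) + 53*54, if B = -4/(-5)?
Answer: 2862 + 33*√2/5 ≈ 2871.3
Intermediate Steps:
B = ⅘ (B = -4*(-1)/5 = -4*(-⅕) = ⅘ ≈ 0.80000)
(-3*(B - 3))*√(0 + 2) + 53*54 = (-3*(⅘ - 3))*√(0 + 2) + 53*54 = (-3*(-11/5))*√2 + 2862 = 33*√2/5 + 2862 = 2862 + 33*√2/5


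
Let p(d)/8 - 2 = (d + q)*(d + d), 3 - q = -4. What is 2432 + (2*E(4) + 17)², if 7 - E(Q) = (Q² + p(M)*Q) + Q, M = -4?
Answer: 1959633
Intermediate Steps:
q = 7 (q = 3 - 1*(-4) = 3 + 4 = 7)
p(d) = 16 + 16*d*(7 + d) (p(d) = 16 + 8*((d + 7)*(d + d)) = 16 + 8*((7 + d)*(2*d)) = 16 + 8*(2*d*(7 + d)) = 16 + 16*d*(7 + d))
E(Q) = 7 - Q² + 175*Q (E(Q) = 7 - ((Q² + (16 + 16*(-4)² + 112*(-4))*Q) + Q) = 7 - ((Q² + (16 + 16*16 - 448)*Q) + Q) = 7 - ((Q² + (16 + 256 - 448)*Q) + Q) = 7 - ((Q² - 176*Q) + Q) = 7 - (Q² - 175*Q) = 7 + (-Q² + 175*Q) = 7 - Q² + 175*Q)
2432 + (2*E(4) + 17)² = 2432 + (2*(7 - 1*4² + 175*4) + 17)² = 2432 + (2*(7 - 1*16 + 700) + 17)² = 2432 + (2*(7 - 16 + 700) + 17)² = 2432 + (2*691 + 17)² = 2432 + (1382 + 17)² = 2432 + 1399² = 2432 + 1957201 = 1959633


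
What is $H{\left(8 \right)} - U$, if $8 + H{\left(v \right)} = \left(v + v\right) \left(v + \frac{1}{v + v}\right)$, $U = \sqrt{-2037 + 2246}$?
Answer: $121 - \sqrt{209} \approx 106.54$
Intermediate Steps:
$U = \sqrt{209} \approx 14.457$
$H{\left(v \right)} = -8 + 2 v \left(v + \frac{1}{2 v}\right)$ ($H{\left(v \right)} = -8 + \left(v + v\right) \left(v + \frac{1}{v + v}\right) = -8 + 2 v \left(v + \frac{1}{2 v}\right)$)
$H{\left(8 \right)} - U = \left(-7 + 2 \cdot 8^{2}\right) - \sqrt{209} = \left(-7 + 2 \cdot 64\right) - \sqrt{209} = \left(-7 + 128\right) - \sqrt{209} = 121 - \sqrt{209}$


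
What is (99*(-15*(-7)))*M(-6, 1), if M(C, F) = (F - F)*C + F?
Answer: 10395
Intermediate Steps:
M(C, F) = F (M(C, F) = 0*C + F = 0 + F = F)
(99*(-15*(-7)))*M(-6, 1) = (99*(-15*(-7)))*1 = (99*105)*1 = 10395*1 = 10395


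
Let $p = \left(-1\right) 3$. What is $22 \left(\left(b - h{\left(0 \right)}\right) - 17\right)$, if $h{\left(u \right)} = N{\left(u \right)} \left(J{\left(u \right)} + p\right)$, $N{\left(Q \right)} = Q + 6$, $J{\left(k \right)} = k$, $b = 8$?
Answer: $198$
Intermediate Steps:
$p = -3$
$N{\left(Q \right)} = 6 + Q$
$h{\left(u \right)} = \left(-3 + u\right) \left(6 + u\right)$ ($h{\left(u \right)} = \left(6 + u\right) \left(u - 3\right) = \left(6 + u\right) \left(-3 + u\right) = \left(-3 + u\right) \left(6 + u\right)$)
$22 \left(\left(b - h{\left(0 \right)}\right) - 17\right) = 22 \left(\left(8 - \left(-3 + 0\right) \left(6 + 0\right)\right) - 17\right) = 22 \left(\left(8 - \left(-3\right) 6\right) - 17\right) = 22 \left(\left(8 - -18\right) - 17\right) = 22 \left(\left(8 + 18\right) - 17\right) = 22 \left(26 - 17\right) = 22 \cdot 9 = 198$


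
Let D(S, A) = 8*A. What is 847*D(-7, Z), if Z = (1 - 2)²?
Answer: 6776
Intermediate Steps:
Z = 1 (Z = (-1)² = 1)
847*D(-7, Z) = 847*(8*1) = 847*8 = 6776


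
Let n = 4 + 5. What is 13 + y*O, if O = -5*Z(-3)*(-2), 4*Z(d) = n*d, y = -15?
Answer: 2051/2 ≈ 1025.5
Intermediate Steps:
n = 9
Z(d) = 9*d/4 (Z(d) = (9*d)/4 = 9*d/4)
O = -135/2 (O = -45*(-3)/4*(-2) = -5*(-27/4)*(-2) = (135/4)*(-2) = -135/2 ≈ -67.500)
13 + y*O = 13 - 15*(-135/2) = 13 + 2025/2 = 2051/2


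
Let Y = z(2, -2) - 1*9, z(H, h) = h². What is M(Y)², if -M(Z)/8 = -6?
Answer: 2304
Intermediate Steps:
Y = -5 (Y = (-2)² - 1*9 = 4 - 9 = -5)
M(Z) = 48 (M(Z) = -8*(-6) = 48)
M(Y)² = 48² = 2304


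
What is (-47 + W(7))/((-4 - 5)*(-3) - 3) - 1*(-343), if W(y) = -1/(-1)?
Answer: 4093/12 ≈ 341.08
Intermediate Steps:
W(y) = 1 (W(y) = -1*(-1) = 1)
(-47 + W(7))/((-4 - 5)*(-3) - 3) - 1*(-343) = (-47 + 1)/((-4 - 5)*(-3) - 3) - 1*(-343) = -46/(-9*(-3) - 3) + 343 = -46/(27 - 3) + 343 = -46/24 + 343 = -46*1/24 + 343 = -23/12 + 343 = 4093/12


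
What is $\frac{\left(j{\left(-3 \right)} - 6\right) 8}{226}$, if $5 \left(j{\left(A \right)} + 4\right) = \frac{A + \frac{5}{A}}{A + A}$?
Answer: $- \frac{1772}{5085} \approx -0.34848$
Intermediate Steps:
$j{\left(A \right)} = -4 + \frac{A + \frac{5}{A}}{10 A}$ ($j{\left(A \right)} = -4 + \frac{\left(A + \frac{5}{A}\right) \frac{1}{A + A}}{5} = -4 + \frac{\left(A + \frac{5}{A}\right) \frac{1}{2 A}}{5} = -4 + \frac{\frac{1}{2} \frac{1}{A} \left(A + \frac{5}{A}\right)}{5} = -4 + \frac{A + \frac{5}{A}}{10 A}$)
$\frac{\left(j{\left(-3 \right)} - 6\right) 8}{226} = \frac{\left(\left(- \frac{39}{10} + \frac{1}{2 \cdot 9}\right) - 6\right) 8}{226} = \left(\left(- \frac{39}{10} + \frac{1}{2} \cdot \frac{1}{9}\right) - 6\right) 8 \cdot \frac{1}{226} = \left(\left(- \frac{39}{10} + \frac{1}{18}\right) - 6\right) 8 \cdot \frac{1}{226} = \left(- \frac{173}{45} - 6\right) 8 \cdot \frac{1}{226} = \left(- \frac{443}{45}\right) 8 \cdot \frac{1}{226} = \left(- \frac{3544}{45}\right) \frac{1}{226} = - \frac{1772}{5085}$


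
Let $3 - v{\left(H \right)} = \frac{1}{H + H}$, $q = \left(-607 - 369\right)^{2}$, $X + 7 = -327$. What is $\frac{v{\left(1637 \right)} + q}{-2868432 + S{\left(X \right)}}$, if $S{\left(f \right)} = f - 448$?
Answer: $- \frac{3118743645}{9393806636} \approx -0.332$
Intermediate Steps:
$X = -334$ ($X = -7 - 327 = -334$)
$S{\left(f \right)} = -448 + f$
$q = 952576$ ($q = \left(-976\right)^{2} = 952576$)
$v{\left(H \right)} = 3 - \frac{1}{2 H}$ ($v{\left(H \right)} = 3 - \frac{1}{H + H} = 3 - \frac{1}{2 H}$)
$\frac{v{\left(1637 \right)} + q}{-2868432 + S{\left(X \right)}} = \frac{\left(3 - \frac{1}{2 \cdot 1637}\right) + 952576}{-2868432 - 782} = \frac{\left(3 - \frac{1}{3274}\right) + 952576}{-2868432 - 782} = \frac{\left(3 - \frac{1}{3274}\right) + 952576}{-2869214} = \left(\frac{9821}{3274} + 952576\right) \left(- \frac{1}{2869214}\right) = \frac{3118743645}{3274} \left(- \frac{1}{2869214}\right) = - \frac{3118743645}{9393806636}$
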